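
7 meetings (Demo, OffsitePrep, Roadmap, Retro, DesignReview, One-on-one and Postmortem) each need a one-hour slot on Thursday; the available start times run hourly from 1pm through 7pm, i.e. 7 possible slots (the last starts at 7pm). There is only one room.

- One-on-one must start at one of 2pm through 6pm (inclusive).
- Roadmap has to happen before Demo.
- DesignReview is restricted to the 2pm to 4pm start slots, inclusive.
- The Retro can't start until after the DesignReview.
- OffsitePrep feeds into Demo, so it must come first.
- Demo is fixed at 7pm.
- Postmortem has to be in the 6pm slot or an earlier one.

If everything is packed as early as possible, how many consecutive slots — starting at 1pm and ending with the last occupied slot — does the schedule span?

7

The precedence chain requires at least 2 distinct slots.
With at most 1 per slot and 7 meetings, at least 7 slots are needed.
Demo can't be placed before 7pm — that is slot 7 counting from 1pm — so the schedule must run through at least 7 slots.
7 works (last occupied slot: 7pm): for example Retro in 6pm, Demo in 7pm, Roadmap in 5pm, DesignReview in 2pm, One-on-one in 3pm, OffsitePrep in 4pm, Postmortem in 1pm.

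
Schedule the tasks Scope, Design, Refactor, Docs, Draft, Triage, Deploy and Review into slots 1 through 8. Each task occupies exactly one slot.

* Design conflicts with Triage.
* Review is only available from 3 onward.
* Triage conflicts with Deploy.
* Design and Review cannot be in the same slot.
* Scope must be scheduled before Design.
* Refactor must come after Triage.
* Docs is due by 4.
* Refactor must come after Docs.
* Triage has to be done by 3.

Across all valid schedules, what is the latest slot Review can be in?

Review is available from 3.
Review at 8 is achievable: Deploy -> 2; Scope -> 1; Refactor -> 2; Draft -> 1; Review -> 8; Docs -> 1; Triage -> 1; Design -> 2.

8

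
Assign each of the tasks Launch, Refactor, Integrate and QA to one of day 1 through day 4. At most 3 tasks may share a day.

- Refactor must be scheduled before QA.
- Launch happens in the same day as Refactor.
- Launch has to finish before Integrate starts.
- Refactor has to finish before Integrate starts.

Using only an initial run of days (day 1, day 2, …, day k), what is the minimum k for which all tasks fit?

The precedence chain requires at least 2 distinct days.
With at most 3 per day and 4 tasks, at least 2 days are needed.
2 works (last occupied day: day 2): for example QA -> day 2, Integrate -> day 2, Refactor -> day 1, Launch -> day 1.

2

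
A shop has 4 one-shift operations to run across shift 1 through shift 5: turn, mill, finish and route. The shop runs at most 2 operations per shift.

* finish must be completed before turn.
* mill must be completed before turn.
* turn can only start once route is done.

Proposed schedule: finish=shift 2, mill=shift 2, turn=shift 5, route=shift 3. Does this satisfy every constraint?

Yes, all constraints hold

The shop runs at most 2 operations per shift — holds.
mill must be completed before turn — holds.
finish must be completed before turn — holds.
turn can only start once route is done — holds.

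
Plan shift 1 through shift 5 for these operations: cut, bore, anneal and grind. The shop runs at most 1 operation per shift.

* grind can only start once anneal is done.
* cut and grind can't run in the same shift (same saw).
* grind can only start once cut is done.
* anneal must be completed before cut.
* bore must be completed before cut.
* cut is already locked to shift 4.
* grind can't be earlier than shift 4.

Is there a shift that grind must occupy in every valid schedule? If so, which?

grind's window is shift 4–shift 5.
cut is fixed at shift 4, and grind can't share a shift with cut.
So grind must be shift 5.

shift 5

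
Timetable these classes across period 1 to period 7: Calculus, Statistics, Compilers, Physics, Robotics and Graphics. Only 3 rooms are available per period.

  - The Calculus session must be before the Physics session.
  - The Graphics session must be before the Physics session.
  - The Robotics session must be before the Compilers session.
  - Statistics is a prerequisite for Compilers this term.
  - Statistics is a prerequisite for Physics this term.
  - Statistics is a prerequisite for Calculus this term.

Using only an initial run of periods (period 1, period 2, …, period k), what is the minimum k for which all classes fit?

3 periods

The precedence chain requires at least 3 distinct periods.
With at most 3 per period and 6 classes, at least 2 periods are needed.
3 works (last occupied period: period 3): for example Graphics in period 1; Robotics in period 1; Statistics in period 1; Physics in period 3; Compilers in period 2; Calculus in period 2.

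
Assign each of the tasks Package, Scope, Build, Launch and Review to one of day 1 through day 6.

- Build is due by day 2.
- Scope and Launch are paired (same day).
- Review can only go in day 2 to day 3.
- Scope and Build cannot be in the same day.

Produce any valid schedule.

Build in day 1, Package in day 1, Launch in day 2, Review in day 2, Scope in day 2

Checking: Scope(day 2) != Build(day 1); Scope = Launch = day 2; Build=day 1 in [day 1,day 2]; Review=day 2 in [day 2,day 3].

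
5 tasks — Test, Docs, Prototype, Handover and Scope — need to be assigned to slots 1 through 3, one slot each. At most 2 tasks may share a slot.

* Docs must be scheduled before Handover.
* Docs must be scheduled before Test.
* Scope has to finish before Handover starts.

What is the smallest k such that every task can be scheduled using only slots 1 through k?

The precedence chain requires at least 2 distinct slots.
With at most 2 per slot and 5 tasks, at least 3 slots are needed.
3 works (last occupied slot: 3): for example Scope -> 1, Docs -> 1, Test -> 2, Prototype -> 3, Handover -> 2.

3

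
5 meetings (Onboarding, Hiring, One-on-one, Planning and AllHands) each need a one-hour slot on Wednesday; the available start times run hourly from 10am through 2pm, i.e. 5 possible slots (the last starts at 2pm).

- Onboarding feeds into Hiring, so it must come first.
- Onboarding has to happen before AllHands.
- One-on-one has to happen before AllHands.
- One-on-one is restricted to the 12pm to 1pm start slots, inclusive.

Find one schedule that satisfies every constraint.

Onboarding in 10am, One-on-one in 12pm, Planning in 10am, AllHands in 1pm, Hiring in 11am

Checking: Onboarding(10am) before Hiring(11am); Onboarding(10am) before AllHands(1pm); One-on-one(12pm) before AllHands(1pm); One-on-one=12pm in [12pm,1pm].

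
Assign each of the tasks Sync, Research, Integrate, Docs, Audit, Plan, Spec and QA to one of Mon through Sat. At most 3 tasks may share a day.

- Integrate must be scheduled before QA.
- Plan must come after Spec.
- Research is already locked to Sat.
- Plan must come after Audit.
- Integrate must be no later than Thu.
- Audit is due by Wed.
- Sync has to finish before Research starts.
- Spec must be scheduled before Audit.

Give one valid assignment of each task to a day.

Docs -> Tue; Research -> Sat; Sync -> Mon; QA -> Tue; Integrate -> Mon; Plan -> Wed; Spec -> Mon; Audit -> Tue

Checking: Spec(Mon) before Audit(Tue); Integrate(Mon) before QA(Tue); Audit(Tue) before Plan(Wed); Sync(Mon) before Research(Sat); Spec(Mon) before Plan(Wed); Audit=Tue in [Mon,Wed]; Research=Sat in [Sat,Sat]; Integrate=Mon in [Mon,Thu]; max 3 per day (cap 3).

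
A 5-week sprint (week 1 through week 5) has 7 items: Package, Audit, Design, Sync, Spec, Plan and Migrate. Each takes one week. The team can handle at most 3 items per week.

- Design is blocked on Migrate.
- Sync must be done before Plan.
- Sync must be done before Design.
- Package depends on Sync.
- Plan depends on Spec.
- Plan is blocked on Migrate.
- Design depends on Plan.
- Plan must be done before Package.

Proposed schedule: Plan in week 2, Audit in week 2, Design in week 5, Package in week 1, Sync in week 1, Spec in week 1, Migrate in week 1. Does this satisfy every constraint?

Sync must be done before Design — holds.
Plan is blocked on Migrate — holds.
Design depends on Plan — holds.
Sync must be done before Plan — holds.
Package depends on Sync — violated.
Plan must be done before Package — violated.
Plan depends on Spec — holds.
The team can handle at most 3 items per week — violated.
Design is blocked on Migrate — holds.

No — it violates: The team can handle at most 3 items per week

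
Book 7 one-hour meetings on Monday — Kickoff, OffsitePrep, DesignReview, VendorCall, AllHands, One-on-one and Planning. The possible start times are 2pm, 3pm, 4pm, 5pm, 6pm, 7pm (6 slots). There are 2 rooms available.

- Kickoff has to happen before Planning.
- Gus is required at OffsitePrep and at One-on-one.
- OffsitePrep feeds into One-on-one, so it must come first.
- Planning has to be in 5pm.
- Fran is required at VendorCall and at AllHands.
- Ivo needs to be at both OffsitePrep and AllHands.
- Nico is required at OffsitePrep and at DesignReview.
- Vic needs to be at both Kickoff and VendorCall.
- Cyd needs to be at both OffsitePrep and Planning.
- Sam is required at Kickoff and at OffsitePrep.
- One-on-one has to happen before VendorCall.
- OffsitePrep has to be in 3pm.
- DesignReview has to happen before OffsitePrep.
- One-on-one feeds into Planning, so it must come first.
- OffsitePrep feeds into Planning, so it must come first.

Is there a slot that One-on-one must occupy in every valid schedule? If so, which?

OffsitePrep is fixed at 3pm and must come before One-on-one, so One-on-one is at least 4pm.
Planning is fixed at 5pm and must come after One-on-one, so One-on-one is at most 4pm.
So One-on-one must be 4pm.

4pm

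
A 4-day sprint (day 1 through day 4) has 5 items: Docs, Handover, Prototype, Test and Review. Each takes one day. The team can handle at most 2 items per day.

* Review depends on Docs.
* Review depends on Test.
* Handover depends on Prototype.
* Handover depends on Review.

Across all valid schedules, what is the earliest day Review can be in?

day 2

Precedence pushes Review to at least day 2; downstream work caps Review at day 3.
Review at day 2 is achievable: Prototype in day 2; Docs in day 1; Handover in day 3; Test in day 1; Review in day 2.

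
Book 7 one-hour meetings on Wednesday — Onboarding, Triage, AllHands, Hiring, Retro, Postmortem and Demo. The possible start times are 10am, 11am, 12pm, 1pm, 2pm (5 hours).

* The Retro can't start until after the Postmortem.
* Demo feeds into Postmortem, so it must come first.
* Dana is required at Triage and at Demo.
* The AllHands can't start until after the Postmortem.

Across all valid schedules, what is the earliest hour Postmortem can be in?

Precedence pushes Postmortem to at least 11am; downstream work caps Postmortem at 1pm.
Postmortem at 11am is achievable: Retro in 12pm, Postmortem in 11am, Demo in 10am, AllHands in 12pm, Hiring in 10am, Onboarding in 10am, Triage in 11am.

11am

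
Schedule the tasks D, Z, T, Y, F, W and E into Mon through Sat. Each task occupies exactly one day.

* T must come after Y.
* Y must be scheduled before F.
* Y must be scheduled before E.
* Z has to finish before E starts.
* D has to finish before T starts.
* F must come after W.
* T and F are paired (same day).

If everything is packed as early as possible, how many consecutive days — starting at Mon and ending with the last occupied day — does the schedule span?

The precedence chain requires at least 2 distinct days.
2 works (last occupied day: Tue): for example E in Tue; T in Tue; F in Tue; Z in Mon; D in Mon; Y in Mon; W in Mon.

2 days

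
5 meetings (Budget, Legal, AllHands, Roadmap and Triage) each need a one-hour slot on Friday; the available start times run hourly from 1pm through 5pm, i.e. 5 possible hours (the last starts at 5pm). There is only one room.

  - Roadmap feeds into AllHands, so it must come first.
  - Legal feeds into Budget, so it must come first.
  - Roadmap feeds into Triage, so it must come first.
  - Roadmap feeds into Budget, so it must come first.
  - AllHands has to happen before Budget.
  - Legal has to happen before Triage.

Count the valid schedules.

Splitting on Budget: it can be 4pm (3), 5pm (5). Listing each branch's schedules as (Legal, AllHands, Roadmap, Triage):
Budget=4pm: (1pm,3pm,2pm,5pm) (2pm,3pm,1pm,5pm) (3pm,2pm,1pm,5pm) — 3.
Budget=5pm: (1pm,3pm,2pm,4pm) (1pm,4pm,2pm,3pm) (2pm,3pm,1pm,4pm) (2pm,4pm,1pm,3pm) (3pm,2pm,1pm,4pm) — 5.
Summing: 3 + 5 = 8.

8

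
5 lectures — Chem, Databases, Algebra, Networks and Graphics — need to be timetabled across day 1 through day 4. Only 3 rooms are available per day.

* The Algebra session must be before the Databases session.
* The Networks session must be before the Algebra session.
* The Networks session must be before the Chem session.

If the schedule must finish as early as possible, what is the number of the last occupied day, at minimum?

The precedence chain requires at least 3 distinct days.
With at most 3 per day and 5 lectures, at least 2 days are needed.
3 works (last occupied day: day 3): for example Networks in day 1, Algebra in day 2, Databases in day 3, Chem in day 2, Graphics in day 1.

day 3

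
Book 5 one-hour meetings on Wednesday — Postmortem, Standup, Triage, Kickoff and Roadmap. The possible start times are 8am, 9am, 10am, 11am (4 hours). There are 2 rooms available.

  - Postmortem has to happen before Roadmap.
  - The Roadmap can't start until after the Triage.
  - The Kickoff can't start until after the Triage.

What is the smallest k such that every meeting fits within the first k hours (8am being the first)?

3

The precedence chain requires at least 2 distinct hours.
With at most 2 per hour and 5 meetings, at least 3 hours are needed.
3 works (last occupied hour: 10am): for example Roadmap -> 9am; Triage -> 8am; Postmortem -> 8am; Standup -> 10am; Kickoff -> 9am.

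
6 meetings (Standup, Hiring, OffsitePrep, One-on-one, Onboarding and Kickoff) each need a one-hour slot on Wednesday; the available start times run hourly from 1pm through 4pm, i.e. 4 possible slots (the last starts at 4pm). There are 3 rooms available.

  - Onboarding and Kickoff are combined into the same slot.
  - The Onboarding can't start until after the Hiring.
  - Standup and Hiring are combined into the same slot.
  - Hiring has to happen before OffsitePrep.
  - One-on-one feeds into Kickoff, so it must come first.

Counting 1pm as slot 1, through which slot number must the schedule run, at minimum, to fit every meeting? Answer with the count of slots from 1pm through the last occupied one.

The precedence chain requires at least 2 distinct slots.
With at most 3 per slot and 6 meetings, at least 2 slots are needed.
2 works (last occupied slot: 2pm): for example Kickoff in 2pm, Onboarding in 2pm, One-on-one in 1pm, Hiring in 1pm, Standup in 1pm, OffsitePrep in 2pm.

2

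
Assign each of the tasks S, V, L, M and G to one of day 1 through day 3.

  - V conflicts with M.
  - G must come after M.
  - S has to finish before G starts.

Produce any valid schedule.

M=day 1; G=day 2; L=day 1; V=day 2; S=day 1

Checking: S(day 1) before G(day 2); M(day 1) before G(day 2); V(day 2) != M(day 1).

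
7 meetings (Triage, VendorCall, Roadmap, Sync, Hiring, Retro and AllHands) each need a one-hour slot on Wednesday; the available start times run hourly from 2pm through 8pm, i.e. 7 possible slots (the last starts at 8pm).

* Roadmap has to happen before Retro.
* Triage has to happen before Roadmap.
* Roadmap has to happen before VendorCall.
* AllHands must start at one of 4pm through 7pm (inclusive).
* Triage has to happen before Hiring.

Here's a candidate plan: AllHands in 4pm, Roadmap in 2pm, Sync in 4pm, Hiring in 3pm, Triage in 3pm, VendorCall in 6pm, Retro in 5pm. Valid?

Roadmap has to happen before Retro — holds.
AllHands must start at one of 4pm through 7pm (inclusive) — holds.
Roadmap has to happen before VendorCall — holds.
Triage has to happen before Roadmap — violated.
Triage has to happen before Hiring — violated.

No — it violates: Triage has to happen before Roadmap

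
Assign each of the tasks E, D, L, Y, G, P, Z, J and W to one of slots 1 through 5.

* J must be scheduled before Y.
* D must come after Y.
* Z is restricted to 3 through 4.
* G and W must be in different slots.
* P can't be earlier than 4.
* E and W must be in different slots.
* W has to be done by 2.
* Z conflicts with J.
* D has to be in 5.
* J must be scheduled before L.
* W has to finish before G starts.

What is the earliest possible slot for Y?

Precedence pushes Y to at least 2; downstream work caps Y at 4.
Y at 2 is achievable: P=4, D=5, G=2, L=2, E=2, Y=2, W=1, Z=3, J=1.

2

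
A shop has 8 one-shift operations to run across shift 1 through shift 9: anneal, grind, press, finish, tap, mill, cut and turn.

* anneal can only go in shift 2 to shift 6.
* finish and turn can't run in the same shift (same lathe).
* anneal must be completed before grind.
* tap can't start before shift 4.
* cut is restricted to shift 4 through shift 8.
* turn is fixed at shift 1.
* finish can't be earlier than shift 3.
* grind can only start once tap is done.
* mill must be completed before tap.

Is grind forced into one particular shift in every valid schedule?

No

grind can be shift 5 (e.g. turn=shift 1; finish=shift 3; mill=shift 1; tap=shift 4; press=shift 1; grind=shift 5; anneal=shift 2; cut=shift 4) or shift 6 (e.g. tap -> shift 4; cut -> shift 4; mill -> shift 1; turn -> shift 1; finish -> shift 3; anneal -> shift 2; press -> shift 1; grind -> shift 6).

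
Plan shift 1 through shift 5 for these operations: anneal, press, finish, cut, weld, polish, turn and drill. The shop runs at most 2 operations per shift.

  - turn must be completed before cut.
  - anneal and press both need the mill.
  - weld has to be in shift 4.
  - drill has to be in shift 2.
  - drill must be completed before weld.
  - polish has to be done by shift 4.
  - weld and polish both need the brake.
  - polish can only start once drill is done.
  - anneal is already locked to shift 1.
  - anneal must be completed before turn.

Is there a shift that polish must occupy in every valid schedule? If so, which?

Precedence pushes polish to at least shift 3; polish's own window allows nothing later than shift 4.
So polish is pinned to shift 3.

shift 3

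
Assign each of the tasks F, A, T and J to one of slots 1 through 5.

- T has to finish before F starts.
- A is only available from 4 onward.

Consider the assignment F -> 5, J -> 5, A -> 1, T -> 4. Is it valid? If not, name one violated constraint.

No — it violates: A is only available from 4 onward

T has to finish before F starts — holds.
A is only available from 4 onward — violated.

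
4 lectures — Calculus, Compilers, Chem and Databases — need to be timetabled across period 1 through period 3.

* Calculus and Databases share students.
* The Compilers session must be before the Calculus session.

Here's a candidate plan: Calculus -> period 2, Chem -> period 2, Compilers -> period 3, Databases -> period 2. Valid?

Calculus and Databases share students — violated.
The Compilers session must be before the Calculus session — violated.

No — it violates: The Compilers session must be before the Calculus session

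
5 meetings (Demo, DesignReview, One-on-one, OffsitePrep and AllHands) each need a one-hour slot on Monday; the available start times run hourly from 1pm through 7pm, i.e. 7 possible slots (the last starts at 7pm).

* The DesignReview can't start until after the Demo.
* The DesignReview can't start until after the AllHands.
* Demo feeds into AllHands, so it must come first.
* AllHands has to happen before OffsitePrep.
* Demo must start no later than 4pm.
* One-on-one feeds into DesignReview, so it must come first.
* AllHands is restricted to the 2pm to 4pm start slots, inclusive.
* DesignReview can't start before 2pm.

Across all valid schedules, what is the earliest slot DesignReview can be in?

DesignReview is available from 2pm; precedence pushes DesignReview to at least 3pm.
DesignReview at 3pm is achievable: OffsitePrep -> 3pm, DesignReview -> 3pm, AllHands -> 2pm, Demo -> 1pm, One-on-one -> 1pm.

3pm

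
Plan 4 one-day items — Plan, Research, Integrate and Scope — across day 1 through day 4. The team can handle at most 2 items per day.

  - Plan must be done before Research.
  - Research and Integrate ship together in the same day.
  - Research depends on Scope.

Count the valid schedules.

Splitting on Plan: it can be day 1 (6), day 2 (5), day 3 (3). Listing each branch's schedules as (Research, Integrate, Scope) by day number:
Plan=day 1: (2,2,1) (3,3,1) (3,3,2) (4,4,1) (4,4,2) (4,4,3) — 6.
Plan=day 2: (3,3,1) (3,3,2) (4,4,1) (4,4,2) (4,4,3) — 5.
Plan=day 3: (4,4,1) (4,4,2) (4,4,3) — 3.
Summing: 6 + 5 + 3 = 14.

14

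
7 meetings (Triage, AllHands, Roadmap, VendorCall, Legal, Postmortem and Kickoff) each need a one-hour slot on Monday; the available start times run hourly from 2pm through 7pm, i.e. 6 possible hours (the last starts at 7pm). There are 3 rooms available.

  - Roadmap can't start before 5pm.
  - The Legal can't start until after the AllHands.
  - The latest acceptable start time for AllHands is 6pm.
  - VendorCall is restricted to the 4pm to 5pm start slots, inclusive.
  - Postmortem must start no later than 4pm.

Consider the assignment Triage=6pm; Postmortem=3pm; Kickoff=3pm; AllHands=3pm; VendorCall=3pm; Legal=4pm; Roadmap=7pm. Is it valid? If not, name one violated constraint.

The latest acceptable start time for AllHands is 6pm — holds.
There are 3 rooms available — violated.
VendorCall is restricted to the 4pm to 5pm start slots, inclusive — violated.
Postmortem must start no later than 4pm — holds.
The Legal can't start until after the AllHands — holds.
Roadmap can't start before 5pm — holds.

No. VendorCall is restricted to the 4pm to 5pm start slots, inclusive is not satisfied.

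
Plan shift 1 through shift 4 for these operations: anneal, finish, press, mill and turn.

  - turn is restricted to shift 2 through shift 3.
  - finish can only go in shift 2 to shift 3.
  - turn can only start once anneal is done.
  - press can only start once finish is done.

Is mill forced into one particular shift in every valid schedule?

mill can be shift 1 (e.g. press in shift 3, mill in shift 1, anneal in shift 1, turn in shift 2, finish in shift 2) or shift 2 (e.g. finish in shift 2, turn in shift 2, press in shift 3, anneal in shift 1, mill in shift 2).

No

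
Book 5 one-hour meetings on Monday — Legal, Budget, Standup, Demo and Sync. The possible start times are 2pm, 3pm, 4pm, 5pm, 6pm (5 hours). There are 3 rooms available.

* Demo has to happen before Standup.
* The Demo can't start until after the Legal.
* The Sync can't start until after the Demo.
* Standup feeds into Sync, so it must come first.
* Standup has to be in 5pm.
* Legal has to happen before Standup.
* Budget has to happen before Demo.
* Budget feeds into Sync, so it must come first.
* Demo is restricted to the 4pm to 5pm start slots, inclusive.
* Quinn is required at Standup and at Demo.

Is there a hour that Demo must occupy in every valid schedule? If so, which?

4pm

Demo's window is 4pm–5pm.
Standup is fixed at 5pm, and Demo can't share a hour with Standup.
So Demo must be 4pm.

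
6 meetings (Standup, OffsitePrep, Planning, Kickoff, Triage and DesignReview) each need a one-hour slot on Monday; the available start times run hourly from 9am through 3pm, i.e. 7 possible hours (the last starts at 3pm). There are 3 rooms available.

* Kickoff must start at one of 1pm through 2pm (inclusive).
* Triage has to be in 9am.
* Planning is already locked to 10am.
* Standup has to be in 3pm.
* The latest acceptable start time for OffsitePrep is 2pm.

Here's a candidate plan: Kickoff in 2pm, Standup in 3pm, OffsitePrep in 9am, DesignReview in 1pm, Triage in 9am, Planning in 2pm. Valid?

Invalid. Planning is already locked to 10am.

Triage has to be in 9am — holds.
The latest acceptable start time for OffsitePrep is 2pm — holds.
Kickoff must start at one of 1pm through 2pm (inclusive) — holds.
Standup has to be in 3pm — holds.
Planning is already locked to 10am — violated.
There are 3 rooms available — holds.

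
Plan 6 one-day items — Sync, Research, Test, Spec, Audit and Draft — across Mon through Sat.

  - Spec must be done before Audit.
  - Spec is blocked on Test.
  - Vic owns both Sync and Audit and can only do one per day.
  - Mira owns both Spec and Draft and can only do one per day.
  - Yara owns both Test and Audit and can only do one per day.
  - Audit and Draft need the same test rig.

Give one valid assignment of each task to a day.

Draft=Mon, Research=Mon, Sync=Mon, Test=Mon, Spec=Tue, Audit=Wed

Checking: Spec(Tue) before Audit(Wed); Test(Mon) before Spec(Tue); Audit(Wed) != Draft(Mon); Spec(Tue) != Draft(Mon); Test(Mon) != Audit(Wed); Sync(Mon) != Audit(Wed).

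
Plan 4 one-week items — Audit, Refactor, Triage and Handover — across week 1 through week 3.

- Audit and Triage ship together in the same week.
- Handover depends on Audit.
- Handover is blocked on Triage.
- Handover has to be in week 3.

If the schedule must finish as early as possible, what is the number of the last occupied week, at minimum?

3

The precedence chain requires at least 2 distinct weeks.
Handover can't be placed before week 3, so the schedule must run through at least week 3.
3 works (last occupied week: week 3): for example Refactor -> week 1; Audit -> week 1; Handover -> week 3; Triage -> week 1.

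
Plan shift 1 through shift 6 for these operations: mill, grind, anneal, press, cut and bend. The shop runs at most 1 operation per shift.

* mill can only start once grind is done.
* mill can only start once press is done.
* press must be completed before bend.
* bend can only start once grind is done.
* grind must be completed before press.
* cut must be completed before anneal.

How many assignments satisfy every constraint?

30

Splitting on mill: it can be shift 3 (3), shift 4 (7), shift 5 (10), shift 6 (10). Listing each branch's schedules as (grind, anneal, press, cut, bend) by shift number:
mill=shift 3: (1,5,2,4,6) (1,6,2,4,5) (1,6,2,5,4) — 3.
mill=shift 4: (1,5,2,3,6) (1,5,3,2,6) (1,6,2,3,5) (1,6,2,5,3) (1,6,3,2,5) (2,5,3,1,6) (2,6,3,1,5) — 7.
mill=shift 5: (1,3,4,2,6) (1,4,2,3,6) (1,4,3,2,6) (1,6,2,3,4) (1,6,2,4,3) (1,6,3,2,4) (2,3,4,1,6) (2,4,3,1,6) (2,6,3,1,4) (3,2,4,1,6) — 10.
mill=shift 6: (1,3,4,2,5) (1,4,2,3,5) (1,4,3,2,5) (1,5,2,3,4) (1,5,2,4,3) (1,5,3,2,4) (2,3,4,1,5) (2,4,3,1,5) (2,5,3,1,4) (3,2,4,1,5) — 10.
Summing: 3 + 7 + 10 + 10 = 30.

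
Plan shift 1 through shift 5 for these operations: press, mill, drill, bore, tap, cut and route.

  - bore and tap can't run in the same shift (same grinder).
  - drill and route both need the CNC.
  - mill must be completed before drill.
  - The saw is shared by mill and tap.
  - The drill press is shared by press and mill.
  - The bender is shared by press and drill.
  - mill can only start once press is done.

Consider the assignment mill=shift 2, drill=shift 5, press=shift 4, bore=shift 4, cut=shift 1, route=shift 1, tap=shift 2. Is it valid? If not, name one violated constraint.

No. mill can only start once press is done is not satisfied.

bore and tap can't run in the same shift (same grinder) — holds.
The drill press is shared by press and mill — holds.
mill must be completed before drill — holds.
The saw is shared by mill and tap — violated.
mill can only start once press is done — violated.
The bender is shared by press and drill — holds.
drill and route both need the CNC — holds.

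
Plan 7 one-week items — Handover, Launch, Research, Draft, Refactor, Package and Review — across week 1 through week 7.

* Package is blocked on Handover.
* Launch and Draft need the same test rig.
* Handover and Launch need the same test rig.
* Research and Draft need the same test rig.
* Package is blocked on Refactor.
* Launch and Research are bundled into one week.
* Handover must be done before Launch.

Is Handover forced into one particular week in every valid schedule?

No

Handover can be week 1 (e.g. Launch in week 2, Refactor in week 1, Review in week 1, Draft in week 1, Package in week 2, Research in week 2, Handover in week 1) or week 2 (e.g. Draft -> week 1; Research -> week 3; Package -> week 3; Review -> week 1; Refactor -> week 1; Launch -> week 3; Handover -> week 2).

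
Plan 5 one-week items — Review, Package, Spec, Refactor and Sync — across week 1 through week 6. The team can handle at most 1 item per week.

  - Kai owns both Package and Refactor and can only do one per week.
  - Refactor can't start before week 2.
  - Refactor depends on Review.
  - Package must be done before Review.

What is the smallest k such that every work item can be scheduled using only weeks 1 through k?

5

The precedence chain requires at least 3 distinct weeks.
With at most 1 per week and 5 work items, at least 5 weeks are needed.
5 works (last occupied week: week 5): for example Review=week 2, Spec=week 4, Sync=week 5, Package=week 1, Refactor=week 3.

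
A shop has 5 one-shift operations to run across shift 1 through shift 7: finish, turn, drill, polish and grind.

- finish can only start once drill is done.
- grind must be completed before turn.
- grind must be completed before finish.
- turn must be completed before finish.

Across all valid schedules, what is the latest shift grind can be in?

shift 5

Downstream work caps grind at shift 5.
grind at shift 5 is achievable: polish=shift 1, drill=shift 1, turn=shift 6, finish=shift 7, grind=shift 5.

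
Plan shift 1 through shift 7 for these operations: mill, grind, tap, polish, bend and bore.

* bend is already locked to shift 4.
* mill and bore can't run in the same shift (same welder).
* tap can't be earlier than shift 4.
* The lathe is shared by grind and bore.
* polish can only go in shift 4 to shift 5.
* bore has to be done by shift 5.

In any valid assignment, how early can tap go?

Tap is available from shift 4.
tap at shift 4 is achievable: grind=shift 2; mill=shift 2; bore=shift 1; polish=shift 4; tap=shift 4; bend=shift 4.

shift 4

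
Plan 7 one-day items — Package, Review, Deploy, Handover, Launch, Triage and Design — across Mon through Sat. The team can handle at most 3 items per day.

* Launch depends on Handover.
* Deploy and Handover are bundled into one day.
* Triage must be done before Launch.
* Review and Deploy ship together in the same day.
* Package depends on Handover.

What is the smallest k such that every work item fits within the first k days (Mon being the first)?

The precedence chain requires at least 2 distinct days.
With at most 3 per day and 7 work items, at least 3 days are needed.
3 works (last occupied day: Wed): for example Triage=Tue, Deploy=Mon, Design=Tue, Handover=Mon, Review=Mon, Package=Tue, Launch=Wed.

3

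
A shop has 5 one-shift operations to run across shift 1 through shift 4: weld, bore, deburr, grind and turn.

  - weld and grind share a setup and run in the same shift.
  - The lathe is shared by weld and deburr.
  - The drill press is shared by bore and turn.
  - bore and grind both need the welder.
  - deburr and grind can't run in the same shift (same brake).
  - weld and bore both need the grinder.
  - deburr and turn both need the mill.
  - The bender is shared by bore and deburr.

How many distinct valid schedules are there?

Splitting on weld: it can be shift 1 (12), shift 2 (12), shift 3 (12), shift 4 (12). Listing each branch's schedules as (bore, deburr, grind, turn) by shift number:
weld=shift 1: (2,3,1,1) (2,3,1,4) (2,4,1,1) (2,4,1,3) (3,2,1,1) (3,2,1,4) (3,4,1,1) (3,4,1,2) (4,2,1,1) (4,2,1,3) (4,3,1,1) (4,3,1,2) — 12.
weld=shift 2: (1,3,2,2) (1,3,2,4) (1,4,2,2) (1,4,2,3) (3,1,2,2) (3,1,2,4) (3,4,2,1) (3,4,2,2) (4,1,2,2) (4,1,2,3) (4,3,2,1) (4,3,2,2) — 12.
weld=shift 3: (1,2,3,3) (1,2,3,4) (1,4,3,2) (1,4,3,3) (2,1,3,3) (2,1,3,4) (2,4,3,1) (2,4,3,3) (4,1,3,2) (4,1,3,3) (4,2,3,1) (4,2,3,3) — 12.
weld=shift 4: (1,2,4,3) (1,2,4,4) (1,3,4,2) (1,3,4,4) (2,1,4,3) (2,1,4,4) (2,3,4,1) (2,3,4,4) (3,1,4,2) (3,1,4,4) (3,2,4,1) (3,2,4,4) — 12.
Summing: 12 + 12 + 12 + 12 = 48.

48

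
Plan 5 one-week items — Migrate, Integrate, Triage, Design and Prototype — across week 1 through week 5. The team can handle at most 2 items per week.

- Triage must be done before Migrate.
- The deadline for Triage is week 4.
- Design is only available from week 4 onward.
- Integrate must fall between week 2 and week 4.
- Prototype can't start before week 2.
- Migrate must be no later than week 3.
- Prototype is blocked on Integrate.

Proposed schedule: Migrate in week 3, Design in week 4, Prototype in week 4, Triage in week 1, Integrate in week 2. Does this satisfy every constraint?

Valid

Migrate must be no later than week 3 — holds.
Design is only available from week 4 onward — holds.
Triage must be done before Migrate — holds.
The deadline for Triage is week 4 — holds.
Prototype can't start before week 2 — holds.
The team can handle at most 2 items per week — holds.
Integrate must fall between week 2 and week 4 — holds.
Prototype is blocked on Integrate — holds.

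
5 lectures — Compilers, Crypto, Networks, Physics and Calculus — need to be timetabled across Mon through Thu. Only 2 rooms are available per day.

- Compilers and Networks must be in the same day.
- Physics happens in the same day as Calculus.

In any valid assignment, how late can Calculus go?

Thu

Calculus at Thu is achievable: Calculus=Thu, Networks=Mon, Compilers=Mon, Physics=Thu, Crypto=Tue.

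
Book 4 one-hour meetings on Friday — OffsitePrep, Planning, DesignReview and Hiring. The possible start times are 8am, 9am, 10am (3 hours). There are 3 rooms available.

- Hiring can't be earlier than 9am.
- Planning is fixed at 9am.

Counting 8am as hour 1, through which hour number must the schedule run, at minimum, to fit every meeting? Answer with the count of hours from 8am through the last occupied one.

2 hours

With at most 3 per hour and 4 meetings, at least 2 hours are needed.
Planning can't be placed before 9am — that is hour 2 counting from 8am — so the schedule must run through at least 2 hours.
2 works (last occupied hour: 9am): for example OffsitePrep=8am, DesignReview=8am, Planning=9am, Hiring=9am.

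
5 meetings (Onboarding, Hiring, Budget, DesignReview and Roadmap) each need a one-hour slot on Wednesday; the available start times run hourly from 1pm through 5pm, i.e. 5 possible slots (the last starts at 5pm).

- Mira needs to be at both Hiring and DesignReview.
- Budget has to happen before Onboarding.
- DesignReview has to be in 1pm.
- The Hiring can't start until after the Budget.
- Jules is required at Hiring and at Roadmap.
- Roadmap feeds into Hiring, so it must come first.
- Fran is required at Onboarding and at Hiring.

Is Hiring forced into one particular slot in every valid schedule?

Hiring can be 2pm (e.g. DesignReview -> 1pm, Roadmap -> 1pm, Onboarding -> 3pm, Budget -> 1pm, Hiring -> 2pm) or 3pm (e.g. Budget in 1pm; DesignReview in 1pm; Hiring in 3pm; Onboarding in 2pm; Roadmap in 1pm).

No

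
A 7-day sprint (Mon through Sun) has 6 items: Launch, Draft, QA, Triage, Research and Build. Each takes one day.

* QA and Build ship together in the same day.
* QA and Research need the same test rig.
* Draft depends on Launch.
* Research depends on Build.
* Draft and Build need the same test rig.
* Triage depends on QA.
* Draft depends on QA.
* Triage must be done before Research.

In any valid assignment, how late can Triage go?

Sat

Precedence pushes Triage to at least Tue; downstream work caps Triage at Sat.
Triage at Sat is achievable: Launch in Mon, Build in Mon, Draft in Tue, Triage in Sat, QA in Mon, Research in Sun.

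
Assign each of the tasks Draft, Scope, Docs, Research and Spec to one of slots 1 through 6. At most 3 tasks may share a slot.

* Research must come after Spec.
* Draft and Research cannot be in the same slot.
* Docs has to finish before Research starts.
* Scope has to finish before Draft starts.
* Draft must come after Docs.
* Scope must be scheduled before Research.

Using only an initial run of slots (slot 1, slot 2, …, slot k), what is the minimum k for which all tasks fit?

3

The precedence chain requires at least 2 distinct slots.
With at most 3 per slot and 5 tasks, at least 2 slots are needed.
Could 2 slots be enough, i.e. nothing placed later than 2? No: Draft must come after Scope (at 1 or later) → {2}; Research must come after Spec (at 1 or later) → {2}; Research can't share with Draft (2) → nothing is left.
So 2 slots is not enough.
3 works (last occupied slot: 3): for example Scope=1; Draft=3; Docs=1; Spec=1; Research=2.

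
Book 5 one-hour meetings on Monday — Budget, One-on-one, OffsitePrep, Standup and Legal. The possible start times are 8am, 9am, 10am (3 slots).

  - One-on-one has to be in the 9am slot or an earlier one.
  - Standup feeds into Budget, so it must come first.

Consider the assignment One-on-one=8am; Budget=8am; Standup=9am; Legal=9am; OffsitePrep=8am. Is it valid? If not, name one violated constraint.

One-on-one has to be in the 9am slot or an earlier one — holds.
Standup feeds into Budget, so it must come first — violated.

Invalid. Standup feeds into Budget, so it must come first.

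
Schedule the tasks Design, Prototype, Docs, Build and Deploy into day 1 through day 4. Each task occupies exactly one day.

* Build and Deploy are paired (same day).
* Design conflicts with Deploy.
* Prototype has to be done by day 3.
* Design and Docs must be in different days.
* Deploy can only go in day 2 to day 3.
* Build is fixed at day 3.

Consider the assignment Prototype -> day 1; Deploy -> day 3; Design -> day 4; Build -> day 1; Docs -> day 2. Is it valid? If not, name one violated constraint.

Build and Deploy are paired (same day) — violated.
Prototype has to be done by day 3 — holds.
Design conflicts with Deploy — holds.
Design and Docs must be in different days — holds.
Build is fixed at day 3 — violated.
Deploy can only go in day 2 to day 3 — holds.

No — it violates: Build is fixed at day 3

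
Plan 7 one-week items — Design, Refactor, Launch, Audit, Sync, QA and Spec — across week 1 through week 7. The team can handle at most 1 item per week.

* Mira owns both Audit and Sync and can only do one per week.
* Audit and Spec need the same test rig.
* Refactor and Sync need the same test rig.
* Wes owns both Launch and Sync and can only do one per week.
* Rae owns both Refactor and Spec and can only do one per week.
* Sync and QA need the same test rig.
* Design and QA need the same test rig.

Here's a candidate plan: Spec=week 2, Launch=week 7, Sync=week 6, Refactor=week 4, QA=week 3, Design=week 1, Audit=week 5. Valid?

Refactor and Sync need the same test rig — holds.
Design and QA need the same test rig — holds.
Wes owns both Launch and Sync and can only do one per week — holds.
Audit and Spec need the same test rig — holds.
The team can handle at most 1 item per week — holds.
Mira owns both Audit and Sync and can only do one per week — holds.
Sync and QA need the same test rig — holds.
Rae owns both Refactor and Spec and can only do one per week — holds.

Yes, all constraints hold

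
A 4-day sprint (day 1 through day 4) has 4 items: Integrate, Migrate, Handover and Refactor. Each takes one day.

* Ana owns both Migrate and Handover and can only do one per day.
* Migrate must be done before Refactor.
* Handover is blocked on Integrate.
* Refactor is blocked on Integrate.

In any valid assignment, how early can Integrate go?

Downstream work caps Integrate at day 3.
Integrate at day 1 is achievable: Migrate=day 1, Handover=day 2, Integrate=day 1, Refactor=day 2.

day 1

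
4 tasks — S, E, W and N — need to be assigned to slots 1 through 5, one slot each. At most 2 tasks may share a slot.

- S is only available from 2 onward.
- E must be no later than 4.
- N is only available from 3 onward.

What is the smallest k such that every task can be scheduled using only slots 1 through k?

3 slots

With at most 2 per slot and 4 tasks, at least 2 slots are needed.
N can't be placed before 3, so the schedule must run through at least slot 3.
3 works (last occupied slot: 3): for example E=1, W=1, S=2, N=3.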